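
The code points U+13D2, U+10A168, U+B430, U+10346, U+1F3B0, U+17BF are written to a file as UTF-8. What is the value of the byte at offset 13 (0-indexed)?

U+13D2 → 3-byte form E1 8F 92 at offsets 0–2.
U+10A168 → 4-byte form F4 8A 85 A8 at offsets 3–6.
U+B430 → 3-byte form EB 90 B0 at offsets 7–9.
U+10346 → 4-byte form F0 90 8D 86 at offsets 10–13.
Offset 13 falls in char 4's range; it's byte 4 of F0 90 8D 86 = 0x86.

0x86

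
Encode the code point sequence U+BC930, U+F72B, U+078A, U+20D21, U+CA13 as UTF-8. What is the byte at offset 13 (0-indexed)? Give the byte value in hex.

U+BC930 → 4-byte form F2 BC A4 B0 at offsets 0–3.
U+F72B → 3-byte form EF 9C AB at offsets 4–6.
U+078A → 2-byte form DE 8A at offsets 7–8.
U+20D21 → 4-byte form F0 A0 B4 A1 at offsets 9–12.
U+CA13 → 3-byte form EC A8 93 at offsets 13–15.
Offset 13 falls in char 5's range; it's byte 1 of EC A8 93 = 0xEC.

0xEC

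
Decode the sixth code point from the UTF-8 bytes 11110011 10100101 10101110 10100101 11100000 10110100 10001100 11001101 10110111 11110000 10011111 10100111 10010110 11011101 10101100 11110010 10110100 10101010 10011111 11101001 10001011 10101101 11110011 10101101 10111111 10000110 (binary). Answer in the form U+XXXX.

U+B4A9F

Offset 0: leading byte 0xF3 = 11110011 → 4-byte char #1 = F3 A5 AE A5.
Offset 4: leading byte 0xE0 = 11100000 → 3-byte char #2 = E0 B4 8C.
Offset 7: leading byte 0xCD = 11001101 → 2-byte char #3 = CD B7.
Offset 9: leading byte 0xF0 = 11110000 → 4-byte char #4 = F0 9F A7 96.
Offset 13: leading byte 0xDD = 11011101 → 2-byte char #5 = DD AC.
Offset 15: leading byte 0xF2 = 11110010 → 4-byte char #6 = F2 B4 AA 9F.
Leading byte 0xF2 = 11110010 matches 11110xxx → 4-byte sequence.
Byte 1: 0xF2 = 11110010, payload 010 (3 bits).
Byte 2: 0xB4 = 10110100 (10xxxxxx ✓), payload 110100.
Byte 3: 0xAA = 10101010 (10xxxxxx ✓), payload 101010.
Byte 4: 0x9F = 10011111 (10xxxxxx ✓), payload 011111.
Concatenate: 010110100101010011111 = 0xB4A9F (21 bits → U+B4A9F).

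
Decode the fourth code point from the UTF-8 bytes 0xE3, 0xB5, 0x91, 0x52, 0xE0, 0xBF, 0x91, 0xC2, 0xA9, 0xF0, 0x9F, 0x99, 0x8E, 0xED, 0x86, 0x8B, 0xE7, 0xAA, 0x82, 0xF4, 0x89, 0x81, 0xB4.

U+00A9

Offset 0: leading byte 0xE3 = 11100011 → 3-byte char #1 = E3 B5 91.
Offset 3: leading byte 0x52 = 01010010 → 1-byte char #2 = 52.
Offset 4: leading byte 0xE0 = 11100000 → 3-byte char #3 = E0 BF 91.
Offset 7: leading byte 0xC2 = 11000010 → 2-byte char #4 = C2 A9.
Leading byte 0xC2 = 11000010 matches 110xxxxx → 2-byte sequence.
Byte 1: 0xC2 = 11000010, payload 00010 (5 bits).
Byte 2: 0xA9 = 10101001 (10xxxxxx ✓), payload 101001.
Concatenate: 00010101001 = 0xA9 (11 bits → U+00A9).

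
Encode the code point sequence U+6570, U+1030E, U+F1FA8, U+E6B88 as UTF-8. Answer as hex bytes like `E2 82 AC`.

E6 95 B0 F0 90 8C 8E F3 B1 BE A8 F3 A6 AE 88

U+6570: 3-byte form → E6 95 B0.
U+1030E: 4-byte form → F0 90 8C 8E.
U+F1FA8: 4-byte form → F3 B1 BE A8.
U+E6B88: 4-byte form → F3 A6 AE 88.
Concatenated (15 bytes): E6 95 B0 F0 90 8C 8E F3 B1 BE A8 F3 A6 AE 88.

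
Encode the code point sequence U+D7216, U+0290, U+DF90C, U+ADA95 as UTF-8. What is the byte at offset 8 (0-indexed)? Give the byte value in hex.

U+D7216 → 4-byte form F3 97 88 96 at offsets 0–3.
U+0290 → 2-byte form CA 90 at offsets 4–5.
U+DF90C → 4-byte form F3 9F A4 8C at offsets 6–9.
Offset 8 falls in char 3's range; it's byte 3 of F3 9F A4 8C = 0xA4.

0xA4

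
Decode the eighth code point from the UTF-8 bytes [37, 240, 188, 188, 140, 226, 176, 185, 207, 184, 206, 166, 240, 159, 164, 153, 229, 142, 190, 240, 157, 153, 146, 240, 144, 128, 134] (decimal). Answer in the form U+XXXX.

U+1D652

Offset 0: leading byte 0x25 = 00100101 → 1-byte char #1 = 25.
Offset 1: leading byte 0xF0 = 11110000 → 4-byte char #2 = F0 BC BC 8C.
Offset 5: leading byte 0xE2 = 11100010 → 3-byte char #3 = E2 B0 B9.
Offset 8: leading byte 0xCF = 11001111 → 2-byte char #4 = CF B8.
Offset 10: leading byte 0xCE = 11001110 → 2-byte char #5 = CE A6.
Offset 12: leading byte 0xF0 = 11110000 → 4-byte char #6 = F0 9F A4 99.
Offset 16: leading byte 0xE5 = 11100101 → 3-byte char #7 = E5 8E BE.
Offset 19: leading byte 0xF0 = 11110000 → 4-byte char #8 = F0 9D 99 92.
Leading byte 0xF0 = 11110000 matches 11110xxx → 4-byte sequence.
Byte 1: 0xF0 = 11110000, payload 000 (3 bits).
Byte 2: 0x9D = 10011101 (10xxxxxx ✓), payload 011101.
Byte 3: 0x99 = 10011001 (10xxxxxx ✓), payload 011001.
Byte 4: 0x92 = 10010010 (10xxxxxx ✓), payload 010010.
Concatenate: 000011101011001010010 = 0x1D652 (21 bits → U+1D652).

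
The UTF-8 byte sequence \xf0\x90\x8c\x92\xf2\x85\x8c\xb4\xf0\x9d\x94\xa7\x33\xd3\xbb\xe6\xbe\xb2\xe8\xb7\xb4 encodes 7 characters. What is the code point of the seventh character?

U+8DF4

Offset 0: leading byte 0xF0 = 11110000 → 4-byte char #1 = F0 90 8C 92.
Offset 4: leading byte 0xF2 = 11110010 → 4-byte char #2 = F2 85 8C B4.
Offset 8: leading byte 0xF0 = 11110000 → 4-byte char #3 = F0 9D 94 A7.
Offset 12: leading byte 0x33 = 00110011 → 1-byte char #4 = 33.
Offset 13: leading byte 0xD3 = 11010011 → 2-byte char #5 = D3 BB.
Offset 15: leading byte 0xE6 = 11100110 → 3-byte char #6 = E6 BE B2.
Offset 18: leading byte 0xE8 = 11101000 → 3-byte char #7 = E8 B7 B4.
Leading byte 0xE8 = 11101000 matches 1110xxxx → 3-byte sequence.
Byte 1: 0xE8 = 11101000, payload 1000 (4 bits).
Byte 2: 0xB7 = 10110111 (10xxxxxx ✓), payload 110111.
Byte 3: 0xB4 = 10110100 (10xxxxxx ✓), payload 110100.
Concatenate: 1000110111110100 = 0x8DF4 (16 bits → U+8DF4).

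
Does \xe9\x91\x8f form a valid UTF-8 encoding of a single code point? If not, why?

valid

Leading byte 0xE9 = 11101001 → 3-byte form.
Continuation bytes 0x91=10010001, 0x8F=10001111 all match 10xxxxxx.
Decoded value 0x944F is ≥ 0x800 (shortest form) and not a surrogate.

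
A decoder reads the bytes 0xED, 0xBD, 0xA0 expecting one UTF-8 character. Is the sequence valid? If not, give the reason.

invalid (encodes a surrogate (U+D800–U+DFFF))

Structurally a 3-byte sequence; payload = 0xDF60.
But 0xDF60 is in U+D800–U+DFFF, the surrogate range. Surrogates are not Unicode scalar values and are forbidden in UTF-8.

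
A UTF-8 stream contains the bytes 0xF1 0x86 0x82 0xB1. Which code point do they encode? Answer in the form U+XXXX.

Leading byte 0xF1 = 11110001 matches 11110xxx → 4-byte sequence.
Byte 1: 0xF1 = 11110001, payload 001 (3 bits).
Byte 2: 0x86 = 10000110 (10xxxxxx ✓), payload 000110.
Byte 3: 0x82 = 10000010 (10xxxxxx ✓), payload 000010.
Byte 4: 0xB1 = 10110001 (10xxxxxx ✓), payload 110001.
Concatenate: 001000110000010110001 = 0x460B1 (21 bits → U+460B1).

U+460B1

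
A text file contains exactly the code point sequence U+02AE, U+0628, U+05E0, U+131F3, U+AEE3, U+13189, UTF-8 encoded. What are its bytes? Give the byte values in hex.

CA AE D8 A8 D7 A0 F0 93 87 B3 EA BB A3 F0 93 86 89

U+02AE: 2-byte form → CA AE.
U+0628: 2-byte form → D8 A8.
U+05E0: 2-byte form → D7 A0.
U+131F3: 4-byte form → F0 93 87 B3.
U+AEE3: 3-byte form → EA BB A3.
U+13189: 4-byte form → F0 93 86 89.
Concatenated (17 bytes): CA AE D8 A8 D7 A0 F0 93 87 B3 EA BB A3 F0 93 86 89.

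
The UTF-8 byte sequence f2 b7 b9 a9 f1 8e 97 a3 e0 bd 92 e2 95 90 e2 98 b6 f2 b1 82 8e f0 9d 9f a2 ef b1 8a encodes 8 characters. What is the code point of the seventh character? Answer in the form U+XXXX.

Offset 0: leading byte 0xF2 = 11110010 → 4-byte char #1 = F2 B7 B9 A9.
Offset 4: leading byte 0xF1 = 11110001 → 4-byte char #2 = F1 8E 97 A3.
Offset 8: leading byte 0xE0 = 11100000 → 3-byte char #3 = E0 BD 92.
Offset 11: leading byte 0xE2 = 11100010 → 3-byte char #4 = E2 95 90.
Offset 14: leading byte 0xE2 = 11100010 → 3-byte char #5 = E2 98 B6.
Offset 17: leading byte 0xF2 = 11110010 → 4-byte char #6 = F2 B1 82 8E.
Offset 21: leading byte 0xF0 = 11110000 → 4-byte char #7 = F0 9D 9F A2.
Leading byte 0xF0 = 11110000 matches 11110xxx → 4-byte sequence.
Byte 1: 0xF0 = 11110000, payload 000 (3 bits).
Byte 2: 0x9D = 10011101 (10xxxxxx ✓), payload 011101.
Byte 3: 0x9F = 10011111 (10xxxxxx ✓), payload 011111.
Byte 4: 0xA2 = 10100010 (10xxxxxx ✓), payload 100010.
Concatenate: 000011101011111100010 = 0x1D7E2 (21 bits → U+1D7E2).

U+1D7E2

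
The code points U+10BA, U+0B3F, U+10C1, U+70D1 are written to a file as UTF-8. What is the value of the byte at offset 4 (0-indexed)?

0xAC

U+10BA → 3-byte form E1 82 BA at offsets 0–2.
U+0B3F → 3-byte form E0 AC BF at offsets 3–5.
Offset 4 falls in char 2's range; it's byte 2 of E0 AC BF = 0xAC.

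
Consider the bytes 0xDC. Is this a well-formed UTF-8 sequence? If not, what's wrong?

invalid (sequence truncated)

Leading byte 0xDC = 11011100 → 2-byte form, but only 1 byte is present.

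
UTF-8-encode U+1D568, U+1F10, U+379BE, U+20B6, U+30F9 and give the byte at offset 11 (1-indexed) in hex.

1-indexed offset 11 is 0-indexed offset 10.
U+1D568 → 4-byte form F0 9D 95 A8 at offsets 0–3.
U+1F10 → 3-byte form E1 BC 90 at offsets 4–6.
U+379BE → 4-byte form F0 B7 A6 BE at offsets 7–10.
Offset 10 falls in char 3's range; it's byte 4 of F0 B7 A6 BE = 0xBE.

0xBE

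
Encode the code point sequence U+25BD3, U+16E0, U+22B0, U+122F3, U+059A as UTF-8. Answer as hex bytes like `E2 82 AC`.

F0 A5 AF 93 E1 9B A0 E2 8A B0 F0 92 8B B3 D6 9A

U+25BD3: 4-byte form → F0 A5 AF 93.
U+16E0: 3-byte form → E1 9B A0.
U+22B0: 3-byte form → E2 8A B0.
U+122F3: 4-byte form → F0 92 8B B3.
U+059A: 2-byte form → D6 9A.
Concatenated (16 bytes): F0 A5 AF 93 E1 9B A0 E2 8A B0 F0 92 8B B3 D6 9A.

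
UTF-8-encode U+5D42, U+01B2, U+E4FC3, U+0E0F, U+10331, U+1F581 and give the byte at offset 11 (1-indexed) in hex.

0xB8

1-indexed offset 11 is 0-indexed offset 10.
U+5D42 → 3-byte form E5 B5 82 at offsets 0–2.
U+01B2 → 2-byte form C6 B2 at offsets 3–4.
U+E4FC3 → 4-byte form F3 A4 BF 83 at offsets 5–8.
U+0E0F → 3-byte form E0 B8 8F at offsets 9–11.
Offset 10 falls in char 4's range; it's byte 2 of E0 B8 8F = 0xB8.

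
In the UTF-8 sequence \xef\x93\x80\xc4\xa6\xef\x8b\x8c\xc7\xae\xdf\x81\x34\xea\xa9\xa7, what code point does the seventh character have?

U+AA67

Offset 0: leading byte 0xEF = 11101111 → 3-byte char #1 = EF 93 80.
Offset 3: leading byte 0xC4 = 11000100 → 2-byte char #2 = C4 A6.
Offset 5: leading byte 0xEF = 11101111 → 3-byte char #3 = EF 8B 8C.
Offset 8: leading byte 0xC7 = 11000111 → 2-byte char #4 = C7 AE.
Offset 10: leading byte 0xDF = 11011111 → 2-byte char #5 = DF 81.
Offset 12: leading byte 0x34 = 00110100 → 1-byte char #6 = 34.
Offset 13: leading byte 0xEA = 11101010 → 3-byte char #7 = EA A9 A7.
Leading byte 0xEA = 11101010 matches 1110xxxx → 3-byte sequence.
Byte 1: 0xEA = 11101010, payload 1010 (4 bits).
Byte 2: 0xA9 = 10101001 (10xxxxxx ✓), payload 101001.
Byte 3: 0xA7 = 10100111 (10xxxxxx ✓), payload 100111.
Concatenate: 1010101001100111 = 0xAA67 (16 bits → U+AA67).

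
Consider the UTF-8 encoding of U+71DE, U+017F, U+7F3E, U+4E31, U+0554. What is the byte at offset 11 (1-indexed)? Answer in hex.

0xB1

1-indexed offset 11 is 0-indexed offset 10.
U+71DE → 3-byte form E7 87 9E at offsets 0–2.
U+017F → 2-byte form C5 BF at offsets 3–4.
U+7F3E → 3-byte form E7 BC BE at offsets 5–7.
U+4E31 → 3-byte form E4 B8 B1 at offsets 8–10.
Offset 10 falls in char 4's range; it's byte 3 of E4 B8 B1 = 0xB1.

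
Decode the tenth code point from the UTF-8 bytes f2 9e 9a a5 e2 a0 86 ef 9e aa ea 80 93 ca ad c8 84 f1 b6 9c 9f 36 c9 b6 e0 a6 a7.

U+09A7

Offset 0: leading byte 0xF2 = 11110010 → 4-byte char #1 = F2 9E 9A A5.
Offset 4: leading byte 0xE2 = 11100010 → 3-byte char #2 = E2 A0 86.
Offset 7: leading byte 0xEF = 11101111 → 3-byte char #3 = EF 9E AA.
Offset 10: leading byte 0xEA = 11101010 → 3-byte char #4 = EA 80 93.
Offset 13: leading byte 0xCA = 11001010 → 2-byte char #5 = CA AD.
Offset 15: leading byte 0xC8 = 11001000 → 2-byte char #6 = C8 84.
Offset 17: leading byte 0xF1 = 11110001 → 4-byte char #7 = F1 B6 9C 9F.
Offset 21: leading byte 0x36 = 00110110 → 1-byte char #8 = 36.
Offset 22: leading byte 0xC9 = 11001001 → 2-byte char #9 = C9 B6.
Offset 24: leading byte 0xE0 = 11100000 → 3-byte char #10 = E0 A6 A7.
Leading byte 0xE0 = 11100000 matches 1110xxxx → 3-byte sequence.
Byte 1: 0xE0 = 11100000, payload 0000 (4 bits).
Byte 2: 0xA6 = 10100110 (10xxxxxx ✓), payload 100110.
Byte 3: 0xA7 = 10100111 (10xxxxxx ✓), payload 100111.
Concatenate: 0000100110100111 = 0x9A7 (16 bits → U+09A7).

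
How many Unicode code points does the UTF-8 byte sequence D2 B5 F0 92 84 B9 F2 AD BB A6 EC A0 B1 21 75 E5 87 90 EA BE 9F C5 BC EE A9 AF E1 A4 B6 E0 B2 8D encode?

12

Byte at offset 0: 0xD2 = 11010010 → 2-byte char (#1). Advance 2.
Byte at offset 2: 0xF0 = 11110000 → 4-byte char (#2). Advance 4.
Byte at offset 6: 0xF2 = 11110010 → 4-byte char (#3). Advance 4.
Byte at offset 10: 0xEC = 11101100 → 3-byte char (#4). Advance 3.
Byte at offset 13: 0x21 = 00100001 → 1-byte char (#5). Advance 1.
Byte at offset 14: 0x75 = 01110101 → 1-byte char (#6). Advance 1.
Byte at offset 15: 0xE5 = 11100101 → 3-byte char (#7). Advance 3.
Byte at offset 18: 0xEA = 11101010 → 3-byte char (#8). Advance 3.
Byte at offset 21: 0xC5 = 11000101 → 2-byte char (#9). Advance 2.
Byte at offset 23: 0xEE = 11101110 → 3-byte char (#10). Advance 3.
Byte at offset 26: 0xE1 = 11100001 → 3-byte char (#11). Advance 3.
Byte at offset 29: 0xE0 = 11100000 → 3-byte char (#12). Advance 3.
Reached end at offset 32 after 12 code points.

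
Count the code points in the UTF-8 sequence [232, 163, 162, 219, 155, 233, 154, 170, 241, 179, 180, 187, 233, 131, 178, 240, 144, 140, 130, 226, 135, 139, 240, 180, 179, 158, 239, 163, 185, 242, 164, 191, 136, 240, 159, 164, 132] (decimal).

Byte at offset 0: 0xE8 = 11101000 → 3-byte char (#1). Advance 3.
Byte at offset 3: 0xDB = 11011011 → 2-byte char (#2). Advance 2.
Byte at offset 5: 0xE9 = 11101001 → 3-byte char (#3). Advance 3.
Byte at offset 8: 0xF1 = 11110001 → 4-byte char (#4). Advance 4.
Byte at offset 12: 0xE9 = 11101001 → 3-byte char (#5). Advance 3.
Byte at offset 15: 0xF0 = 11110000 → 4-byte char (#6). Advance 4.
Byte at offset 19: 0xE2 = 11100010 → 3-byte char (#7). Advance 3.
Byte at offset 22: 0xF0 = 11110000 → 4-byte char (#8). Advance 4.
Byte at offset 26: 0xEF = 11101111 → 3-byte char (#9). Advance 3.
Byte at offset 29: 0xF2 = 11110010 → 4-byte char (#10). Advance 4.
Byte at offset 33: 0xF0 = 11110000 → 4-byte char (#11). Advance 4.
Reached end at offset 37 after 11 code points.

11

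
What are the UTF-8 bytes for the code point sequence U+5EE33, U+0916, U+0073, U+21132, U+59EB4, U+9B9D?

F1 9E B8 B3 E0 A4 96 73 F0 A1 84 B2 F1 99 BA B4 E9 AE 9D

U+5EE33: 4-byte form → F1 9E B8 B3.
U+0916: 3-byte form → E0 A4 96.
U+0073: 1-byte form → 73.
U+21132: 4-byte form → F0 A1 84 B2.
U+59EB4: 4-byte form → F1 99 BA B4.
U+9B9D: 3-byte form → E9 AE 9D.
Concatenated (19 bytes): F1 9E B8 B3 E0 A4 96 73 F0 A1 84 B2 F1 99 BA B4 E9 AE 9D.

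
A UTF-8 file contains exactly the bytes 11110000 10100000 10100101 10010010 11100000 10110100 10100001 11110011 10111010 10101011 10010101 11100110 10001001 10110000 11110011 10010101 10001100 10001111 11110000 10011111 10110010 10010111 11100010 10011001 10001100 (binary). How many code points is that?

Byte at offset 0: 0xF0 = 11110000 → 4-byte char (#1). Advance 4.
Byte at offset 4: 0xE0 = 11100000 → 3-byte char (#2). Advance 3.
Byte at offset 7: 0xF3 = 11110011 → 4-byte char (#3). Advance 4.
Byte at offset 11: 0xE6 = 11100110 → 3-byte char (#4). Advance 3.
Byte at offset 14: 0xF3 = 11110011 → 4-byte char (#5). Advance 4.
Byte at offset 18: 0xF0 = 11110000 → 4-byte char (#6). Advance 4.
Byte at offset 22: 0xE2 = 11100010 → 3-byte char (#7). Advance 3.
Reached end at offset 25 after 7 code points.

7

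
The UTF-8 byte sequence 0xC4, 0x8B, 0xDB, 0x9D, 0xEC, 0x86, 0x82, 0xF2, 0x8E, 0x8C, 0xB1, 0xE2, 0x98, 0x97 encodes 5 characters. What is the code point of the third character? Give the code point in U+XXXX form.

U+C182

Offset 0: leading byte 0xC4 = 11000100 → 2-byte char #1 = C4 8B.
Offset 2: leading byte 0xDB = 11011011 → 2-byte char #2 = DB 9D.
Offset 4: leading byte 0xEC = 11101100 → 3-byte char #3 = EC 86 82.
Leading byte 0xEC = 11101100 matches 1110xxxx → 3-byte sequence.
Byte 1: 0xEC = 11101100, payload 1100 (4 bits).
Byte 2: 0x86 = 10000110 (10xxxxxx ✓), payload 000110.
Byte 3: 0x82 = 10000010 (10xxxxxx ✓), payload 000010.
Concatenate: 1100000110000010 = 0xC182 (16 bits → U+C182).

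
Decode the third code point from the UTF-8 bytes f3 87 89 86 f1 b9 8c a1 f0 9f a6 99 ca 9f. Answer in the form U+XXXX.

Offset 0: leading byte 0xF3 = 11110011 → 4-byte char #1 = F3 87 89 86.
Offset 4: leading byte 0xF1 = 11110001 → 4-byte char #2 = F1 B9 8C A1.
Offset 8: leading byte 0xF0 = 11110000 → 4-byte char #3 = F0 9F A6 99.
Leading byte 0xF0 = 11110000 matches 11110xxx → 4-byte sequence.
Byte 1: 0xF0 = 11110000, payload 000 (3 bits).
Byte 2: 0x9F = 10011111 (10xxxxxx ✓), payload 011111.
Byte 3: 0xA6 = 10100110 (10xxxxxx ✓), payload 100110.
Byte 4: 0x99 = 10011001 (10xxxxxx ✓), payload 011001.
Concatenate: 000011111100110011001 = 0x1F999 (21 bits → U+1F999).

U+1F999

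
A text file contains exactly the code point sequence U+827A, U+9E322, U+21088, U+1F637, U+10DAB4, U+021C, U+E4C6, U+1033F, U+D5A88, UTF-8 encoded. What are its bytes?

U+827A: 3-byte form → E8 89 BA.
U+9E322: 4-byte form → F2 9E 8C A2.
U+21088: 4-byte form → F0 A1 82 88.
U+1F637: 4-byte form → F0 9F 98 B7.
U+10DAB4: 4-byte form → F4 8D AA B4.
U+021C: 2-byte form → C8 9C.
U+E4C6: 3-byte form → EE 93 86.
U+1033F: 4-byte form → F0 90 8C BF.
U+D5A88: 4-byte form → F3 95 AA 88.
Concatenated (32 bytes): E8 89 BA F2 9E 8C A2 F0 A1 82 88 F0 9F 98 B7 F4 8D AA B4 C8 9C EE 93 86 F0 90 8C BF F3 95 AA 88.

E8 89 BA F2 9E 8C A2 F0 A1 82 88 F0 9F 98 B7 F4 8D AA B4 C8 9C EE 93 86 F0 90 8C BF F3 95 AA 88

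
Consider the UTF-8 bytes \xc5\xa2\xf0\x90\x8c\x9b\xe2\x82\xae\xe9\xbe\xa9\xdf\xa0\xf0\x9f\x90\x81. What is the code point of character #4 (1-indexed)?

Offset 0: leading byte 0xC5 = 11000101 → 2-byte char #1 = C5 A2.
Offset 2: leading byte 0xF0 = 11110000 → 4-byte char #2 = F0 90 8C 9B.
Offset 6: leading byte 0xE2 = 11100010 → 3-byte char #3 = E2 82 AE.
Offset 9: leading byte 0xE9 = 11101001 → 3-byte char #4 = E9 BE A9.
Leading byte 0xE9 = 11101001 matches 1110xxxx → 3-byte sequence.
Byte 1: 0xE9 = 11101001, payload 1001 (4 bits).
Byte 2: 0xBE = 10111110 (10xxxxxx ✓), payload 111110.
Byte 3: 0xA9 = 10101001 (10xxxxxx ✓), payload 101001.
Concatenate: 1001111110101001 = 0x9FA9 (16 bits → U+9FA9).

U+9FA9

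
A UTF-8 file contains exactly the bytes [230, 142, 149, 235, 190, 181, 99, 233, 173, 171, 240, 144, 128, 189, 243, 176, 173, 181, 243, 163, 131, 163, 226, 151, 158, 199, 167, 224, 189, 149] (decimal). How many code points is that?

Byte at offset 0: 0xE6 = 11100110 → 3-byte char (#1). Advance 3.
Byte at offset 3: 0xEB = 11101011 → 3-byte char (#2). Advance 3.
Byte at offset 6: 0x63 = 01100011 → 1-byte char (#3). Advance 1.
Byte at offset 7: 0xE9 = 11101001 → 3-byte char (#4). Advance 3.
Byte at offset 10: 0xF0 = 11110000 → 4-byte char (#5). Advance 4.
Byte at offset 14: 0xF3 = 11110011 → 4-byte char (#6). Advance 4.
Byte at offset 18: 0xF3 = 11110011 → 4-byte char (#7). Advance 4.
Byte at offset 22: 0xE2 = 11100010 → 3-byte char (#8). Advance 3.
Byte at offset 25: 0xC7 = 11000111 → 2-byte char (#9). Advance 2.
Byte at offset 27: 0xE0 = 11100000 → 3-byte char (#10). Advance 3.
Reached end at offset 30 after 10 code points.

10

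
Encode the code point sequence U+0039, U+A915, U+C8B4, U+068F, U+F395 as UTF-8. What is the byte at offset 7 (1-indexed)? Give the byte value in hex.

0xB4

1-indexed offset 7 is 0-indexed offset 6.
U+0039 → 1-byte form 39 at offsets 0–0.
U+A915 → 3-byte form EA A4 95 at offsets 1–3.
U+C8B4 → 3-byte form EC A2 B4 at offsets 4–6.
Offset 6 falls in char 3's range; it's byte 3 of EC A2 B4 = 0xB4.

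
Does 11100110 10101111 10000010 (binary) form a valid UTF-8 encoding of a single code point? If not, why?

Leading byte 0xE6 = 11100110 → 3-byte form.
Continuation bytes 0xAF=10101111, 0x82=10000010 all match 10xxxxxx.
Decoded value 0x6BC2 is ≥ 0x800 (shortest form) and not a surrogate.

valid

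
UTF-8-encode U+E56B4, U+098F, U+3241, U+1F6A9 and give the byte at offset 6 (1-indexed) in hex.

0xA6

1-indexed offset 6 is 0-indexed offset 5.
U+E56B4 → 4-byte form F3 A5 9A B4 at offsets 0–3.
U+098F → 3-byte form E0 A6 8F at offsets 4–6.
Offset 5 falls in char 2's range; it's byte 2 of E0 A6 8F = 0xA6.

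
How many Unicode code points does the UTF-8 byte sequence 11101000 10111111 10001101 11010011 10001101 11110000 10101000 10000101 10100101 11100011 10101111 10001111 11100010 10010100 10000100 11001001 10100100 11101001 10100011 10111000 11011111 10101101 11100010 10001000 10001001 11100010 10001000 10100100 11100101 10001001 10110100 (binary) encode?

11

Byte at offset 0: 0xE8 = 11101000 → 3-byte char (#1). Advance 3.
Byte at offset 3: 0xD3 = 11010011 → 2-byte char (#2). Advance 2.
Byte at offset 5: 0xF0 = 11110000 → 4-byte char (#3). Advance 4.
Byte at offset 9: 0xE3 = 11100011 → 3-byte char (#4). Advance 3.
Byte at offset 12: 0xE2 = 11100010 → 3-byte char (#5). Advance 3.
Byte at offset 15: 0xC9 = 11001001 → 2-byte char (#6). Advance 2.
Byte at offset 17: 0xE9 = 11101001 → 3-byte char (#7). Advance 3.
Byte at offset 20: 0xDF = 11011111 → 2-byte char (#8). Advance 2.
Byte at offset 22: 0xE2 = 11100010 → 3-byte char (#9). Advance 3.
Byte at offset 25: 0xE2 = 11100010 → 3-byte char (#10). Advance 3.
Byte at offset 28: 0xE5 = 11100101 → 3-byte char (#11). Advance 3.
Reached end at offset 31 after 11 code points.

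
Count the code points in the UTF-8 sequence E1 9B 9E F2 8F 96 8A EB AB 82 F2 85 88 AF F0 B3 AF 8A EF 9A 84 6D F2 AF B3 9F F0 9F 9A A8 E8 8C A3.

10

Byte at offset 0: 0xE1 = 11100001 → 3-byte char (#1). Advance 3.
Byte at offset 3: 0xF2 = 11110010 → 4-byte char (#2). Advance 4.
Byte at offset 7: 0xEB = 11101011 → 3-byte char (#3). Advance 3.
Byte at offset 10: 0xF2 = 11110010 → 4-byte char (#4). Advance 4.
Byte at offset 14: 0xF0 = 11110000 → 4-byte char (#5). Advance 4.
Byte at offset 18: 0xEF = 11101111 → 3-byte char (#6). Advance 3.
Byte at offset 21: 0x6D = 01101101 → 1-byte char (#7). Advance 1.
Byte at offset 22: 0xF2 = 11110010 → 4-byte char (#8). Advance 4.
Byte at offset 26: 0xF0 = 11110000 → 4-byte char (#9). Advance 4.
Byte at offset 30: 0xE8 = 11101000 → 3-byte char (#10). Advance 3.
Reached end at offset 33 after 10 code points.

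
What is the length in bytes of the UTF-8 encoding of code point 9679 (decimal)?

U+25CF = 0x25CF. UTF-8 uses 1 byte below 0x80, 2 below 0x800, 3 below 0x10000, 4 up to 0x10FFFF. 0x25CF is in U+0800–U+FFFF → 3 bytes.

3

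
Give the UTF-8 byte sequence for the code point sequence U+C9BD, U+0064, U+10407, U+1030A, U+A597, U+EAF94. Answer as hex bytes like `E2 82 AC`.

U+C9BD: 3-byte form → EC A6 BD.
U+0064: 1-byte form → 64.
U+10407: 4-byte form → F0 90 90 87.
U+1030A: 4-byte form → F0 90 8C 8A.
U+A597: 3-byte form → EA 96 97.
U+EAF94: 4-byte form → F3 AA BE 94.
Concatenated (19 bytes): EC A6 BD 64 F0 90 90 87 F0 90 8C 8A EA 96 97 F3 AA BE 94.

EC A6 BD 64 F0 90 90 87 F0 90 8C 8A EA 96 97 F3 AA BE 94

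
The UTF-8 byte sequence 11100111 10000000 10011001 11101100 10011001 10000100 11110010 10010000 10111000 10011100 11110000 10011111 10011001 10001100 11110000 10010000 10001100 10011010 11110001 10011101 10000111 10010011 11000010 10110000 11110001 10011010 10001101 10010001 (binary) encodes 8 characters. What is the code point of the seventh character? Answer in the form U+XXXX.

Offset 0: leading byte 0xE7 = 11100111 → 3-byte char #1 = E7 80 99.
Offset 3: leading byte 0xEC = 11101100 → 3-byte char #2 = EC 99 84.
Offset 6: leading byte 0xF2 = 11110010 → 4-byte char #3 = F2 90 B8 9C.
Offset 10: leading byte 0xF0 = 11110000 → 4-byte char #4 = F0 9F 99 8C.
Offset 14: leading byte 0xF0 = 11110000 → 4-byte char #5 = F0 90 8C 9A.
Offset 18: leading byte 0xF1 = 11110001 → 4-byte char #6 = F1 9D 87 93.
Offset 22: leading byte 0xC2 = 11000010 → 2-byte char #7 = C2 B0.
Leading byte 0xC2 = 11000010 matches 110xxxxx → 2-byte sequence.
Byte 1: 0xC2 = 11000010, payload 00010 (5 bits).
Byte 2: 0xB0 = 10110000 (10xxxxxx ✓), payload 110000.
Concatenate: 00010110000 = 0xB0 (11 bits → U+00B0).

U+00B0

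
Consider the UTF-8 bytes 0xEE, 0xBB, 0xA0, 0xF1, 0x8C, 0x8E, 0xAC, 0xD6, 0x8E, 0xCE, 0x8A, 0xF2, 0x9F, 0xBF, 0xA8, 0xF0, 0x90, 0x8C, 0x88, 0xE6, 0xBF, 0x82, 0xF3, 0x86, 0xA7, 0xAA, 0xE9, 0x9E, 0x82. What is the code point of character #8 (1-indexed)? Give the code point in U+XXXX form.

Offset 0: leading byte 0xEE = 11101110 → 3-byte char #1 = EE BB A0.
Offset 3: leading byte 0xF1 = 11110001 → 4-byte char #2 = F1 8C 8E AC.
Offset 7: leading byte 0xD6 = 11010110 → 2-byte char #3 = D6 8E.
Offset 9: leading byte 0xCE = 11001110 → 2-byte char #4 = CE 8A.
Offset 11: leading byte 0xF2 = 11110010 → 4-byte char #5 = F2 9F BF A8.
Offset 15: leading byte 0xF0 = 11110000 → 4-byte char #6 = F0 90 8C 88.
Offset 19: leading byte 0xE6 = 11100110 → 3-byte char #7 = E6 BF 82.
Offset 22: leading byte 0xF3 = 11110011 → 4-byte char #8 = F3 86 A7 AA.
Leading byte 0xF3 = 11110011 matches 11110xxx → 4-byte sequence.
Byte 1: 0xF3 = 11110011, payload 011 (3 bits).
Byte 2: 0x86 = 10000110 (10xxxxxx ✓), payload 000110.
Byte 3: 0xA7 = 10100111 (10xxxxxx ✓), payload 100111.
Byte 4: 0xAA = 10101010 (10xxxxxx ✓), payload 101010.
Concatenate: 011000110100111101010 = 0xC69EA (21 bits → U+C69EA).

U+C69EA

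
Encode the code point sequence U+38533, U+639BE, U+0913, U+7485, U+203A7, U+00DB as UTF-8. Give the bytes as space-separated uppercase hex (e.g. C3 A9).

F0 B8 94 B3 F1 A3 A6 BE E0 A4 93 E7 92 85 F0 A0 8E A7 C3 9B

U+38533: 4-byte form → F0 B8 94 B3.
U+639BE: 4-byte form → F1 A3 A6 BE.
U+0913: 3-byte form → E0 A4 93.
U+7485: 3-byte form → E7 92 85.
U+203A7: 4-byte form → F0 A0 8E A7.
U+00DB: 2-byte form → C3 9B.
Concatenated (20 bytes): F0 B8 94 B3 F1 A3 A6 BE E0 A4 93 E7 92 85 F0 A0 8E A7 C3 9B.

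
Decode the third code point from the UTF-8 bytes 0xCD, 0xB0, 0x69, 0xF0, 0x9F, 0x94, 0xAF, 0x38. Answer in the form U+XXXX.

U+1F52F

Offset 0: leading byte 0xCD = 11001101 → 2-byte char #1 = CD B0.
Offset 2: leading byte 0x69 = 01101001 → 1-byte char #2 = 69.
Offset 3: leading byte 0xF0 = 11110000 → 4-byte char #3 = F0 9F 94 AF.
Leading byte 0xF0 = 11110000 matches 11110xxx → 4-byte sequence.
Byte 1: 0xF0 = 11110000, payload 000 (3 bits).
Byte 2: 0x9F = 10011111 (10xxxxxx ✓), payload 011111.
Byte 3: 0x94 = 10010100 (10xxxxxx ✓), payload 010100.
Byte 4: 0xAF = 10101111 (10xxxxxx ✓), payload 101111.
Concatenate: 000011111010100101111 = 0x1F52F (21 bits → U+1F52F).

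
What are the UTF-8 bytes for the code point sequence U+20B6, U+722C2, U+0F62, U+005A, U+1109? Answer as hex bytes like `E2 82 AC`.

E2 82 B6 F1 B2 8B 82 E0 BD A2 5A E1 84 89

U+20B6: 3-byte form → E2 82 B6.
U+722C2: 4-byte form → F1 B2 8B 82.
U+0F62: 3-byte form → E0 BD A2.
U+005A: 1-byte form → 5A.
U+1109: 3-byte form → E1 84 89.
Concatenated (14 bytes): E2 82 B6 F1 B2 8B 82 E0 BD A2 5A E1 84 89.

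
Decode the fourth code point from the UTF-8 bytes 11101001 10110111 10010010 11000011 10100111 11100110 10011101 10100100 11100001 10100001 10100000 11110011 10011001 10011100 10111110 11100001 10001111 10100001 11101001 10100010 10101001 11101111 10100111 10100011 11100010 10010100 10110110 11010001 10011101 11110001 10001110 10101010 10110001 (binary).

U+1860

Offset 0: leading byte 0xE9 = 11101001 → 3-byte char #1 = E9 B7 92.
Offset 3: leading byte 0xC3 = 11000011 → 2-byte char #2 = C3 A7.
Offset 5: leading byte 0xE6 = 11100110 → 3-byte char #3 = E6 9D A4.
Offset 8: leading byte 0xE1 = 11100001 → 3-byte char #4 = E1 A1 A0.
Leading byte 0xE1 = 11100001 matches 1110xxxx → 3-byte sequence.
Byte 1: 0xE1 = 11100001, payload 0001 (4 bits).
Byte 2: 0xA1 = 10100001 (10xxxxxx ✓), payload 100001.
Byte 3: 0xA0 = 10100000 (10xxxxxx ✓), payload 100000.
Concatenate: 0001100001100000 = 0x1860 (16 bits → U+1860).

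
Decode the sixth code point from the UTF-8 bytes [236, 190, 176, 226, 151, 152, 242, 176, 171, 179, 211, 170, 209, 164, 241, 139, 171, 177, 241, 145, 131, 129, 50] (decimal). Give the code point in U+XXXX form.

Offset 0: leading byte 0xEC = 11101100 → 3-byte char #1 = EC BE B0.
Offset 3: leading byte 0xE2 = 11100010 → 3-byte char #2 = E2 97 98.
Offset 6: leading byte 0xF2 = 11110010 → 4-byte char #3 = F2 B0 AB B3.
Offset 10: leading byte 0xD3 = 11010011 → 2-byte char #4 = D3 AA.
Offset 12: leading byte 0xD1 = 11010001 → 2-byte char #5 = D1 A4.
Offset 14: leading byte 0xF1 = 11110001 → 4-byte char #6 = F1 8B AB B1.
Leading byte 0xF1 = 11110001 matches 11110xxx → 4-byte sequence.
Byte 1: 0xF1 = 11110001, payload 001 (3 bits).
Byte 2: 0x8B = 10001011 (10xxxxxx ✓), payload 001011.
Byte 3: 0xAB = 10101011 (10xxxxxx ✓), payload 101011.
Byte 4: 0xB1 = 10110001 (10xxxxxx ✓), payload 110001.
Concatenate: 001001011101011110001 = 0x4BAF1 (21 bits → U+4BAF1).

U+4BAF1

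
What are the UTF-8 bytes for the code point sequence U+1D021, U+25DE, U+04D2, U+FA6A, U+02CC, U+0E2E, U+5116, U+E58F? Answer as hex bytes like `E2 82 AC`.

U+1D021: 4-byte form → F0 9D 80 A1.
U+25DE: 3-byte form → E2 97 9E.
U+04D2: 2-byte form → D3 92.
U+FA6A: 3-byte form → EF A9 AA.
U+02CC: 2-byte form → CB 8C.
U+0E2E: 3-byte form → E0 B8 AE.
U+5116: 3-byte form → E5 84 96.
U+E58F: 3-byte form → EE 96 8F.
Concatenated (23 bytes): F0 9D 80 A1 E2 97 9E D3 92 EF A9 AA CB 8C E0 B8 AE E5 84 96 EE 96 8F.

F0 9D 80 A1 E2 97 9E D3 92 EF A9 AA CB 8C E0 B8 AE E5 84 96 EE 96 8F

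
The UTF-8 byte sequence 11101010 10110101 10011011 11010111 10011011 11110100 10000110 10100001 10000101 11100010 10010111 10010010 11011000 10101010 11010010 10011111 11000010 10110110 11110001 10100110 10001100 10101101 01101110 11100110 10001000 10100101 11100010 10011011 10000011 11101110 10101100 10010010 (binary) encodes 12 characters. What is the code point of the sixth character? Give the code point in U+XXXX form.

Offset 0: leading byte 0xEA = 11101010 → 3-byte char #1 = EA B5 9B.
Offset 3: leading byte 0xD7 = 11010111 → 2-byte char #2 = D7 9B.
Offset 5: leading byte 0xF4 = 11110100 → 4-byte char #3 = F4 86 A1 85.
Offset 9: leading byte 0xE2 = 11100010 → 3-byte char #4 = E2 97 92.
Offset 12: leading byte 0xD8 = 11011000 → 2-byte char #5 = D8 AA.
Offset 14: leading byte 0xD2 = 11010010 → 2-byte char #6 = D2 9F.
Leading byte 0xD2 = 11010010 matches 110xxxxx → 2-byte sequence.
Byte 1: 0xD2 = 11010010, payload 10010 (5 bits).
Byte 2: 0x9F = 10011111 (10xxxxxx ✓), payload 011111.
Concatenate: 10010011111 = 0x49F (11 bits → U+049F).

U+049F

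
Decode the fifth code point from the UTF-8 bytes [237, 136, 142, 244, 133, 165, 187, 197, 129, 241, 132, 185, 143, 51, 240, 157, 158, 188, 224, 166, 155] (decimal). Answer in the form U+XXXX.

Offset 0: leading byte 0xED = 11101101 → 3-byte char #1 = ED 88 8E.
Offset 3: leading byte 0xF4 = 11110100 → 4-byte char #2 = F4 85 A5 BB.
Offset 7: leading byte 0xC5 = 11000101 → 2-byte char #3 = C5 81.
Offset 9: leading byte 0xF1 = 11110001 → 4-byte char #4 = F1 84 B9 8F.
Offset 13: leading byte 0x33 = 00110011 → 1-byte char #5 = 33.
Leading byte 0x33 = 00110011 matches 0xxxxxxx → 1-byte sequence.
Byte 1: 0x33 = 00110011, payload 0110011 (7 bits).
Concatenate: 0110011 = 0x33 (7 bits → U+0033).

U+0033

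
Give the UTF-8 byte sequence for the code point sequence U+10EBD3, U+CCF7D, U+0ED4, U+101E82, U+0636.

U+10EBD3: 4-byte form → F4 8E AF 93.
U+CCF7D: 4-byte form → F3 8C BD BD.
U+0ED4: 3-byte form → E0 BB 94.
U+101E82: 4-byte form → F4 81 BA 82.
U+0636: 2-byte form → D8 B6.
Concatenated (17 bytes): F4 8E AF 93 F3 8C BD BD E0 BB 94 F4 81 BA 82 D8 B6.

F4 8E AF 93 F3 8C BD BD E0 BB 94 F4 81 BA 82 D8 B6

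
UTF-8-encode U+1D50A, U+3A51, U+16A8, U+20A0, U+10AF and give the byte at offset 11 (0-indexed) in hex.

U+1D50A → 4-byte form F0 9D 94 8A at offsets 0–3.
U+3A51 → 3-byte form E3 A9 91 at offsets 4–6.
U+16A8 → 3-byte form E1 9A A8 at offsets 7–9.
U+20A0 → 3-byte form E2 82 A0 at offsets 10–12.
Offset 11 falls in char 4's range; it's byte 2 of E2 82 A0 = 0x82.

0x82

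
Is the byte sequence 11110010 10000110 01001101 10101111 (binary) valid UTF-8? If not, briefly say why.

Leading byte 0xF2 = 11110010 → 4-byte form.
Byte 3 is 0x4D = 01001101, which is not 10xxxxxx — expected a continuation byte.

invalid (non-continuation byte where continuation expected)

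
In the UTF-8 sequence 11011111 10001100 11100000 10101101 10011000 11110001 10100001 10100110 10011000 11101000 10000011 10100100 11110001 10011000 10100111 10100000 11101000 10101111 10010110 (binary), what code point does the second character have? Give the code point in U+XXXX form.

U+0B58

Offset 0: leading byte 0xDF = 11011111 → 2-byte char #1 = DF 8C.
Offset 2: leading byte 0xE0 = 11100000 → 3-byte char #2 = E0 AD 98.
Leading byte 0xE0 = 11100000 matches 1110xxxx → 3-byte sequence.
Byte 1: 0xE0 = 11100000, payload 0000 (4 bits).
Byte 2: 0xAD = 10101101 (10xxxxxx ✓), payload 101101.
Byte 3: 0x98 = 10011000 (10xxxxxx ✓), payload 011000.
Concatenate: 0000101101011000 = 0xB58 (16 bits → U+0B58).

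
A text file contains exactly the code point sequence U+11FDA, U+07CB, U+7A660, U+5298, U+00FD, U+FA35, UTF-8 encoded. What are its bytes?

U+11FDA: 4-byte form → F0 91 BF 9A.
U+07CB: 2-byte form → DF 8B.
U+7A660: 4-byte form → F1 BA 99 A0.
U+5298: 3-byte form → E5 8A 98.
U+00FD: 2-byte form → C3 BD.
U+FA35: 3-byte form → EF A8 B5.
Concatenated (18 bytes): F0 91 BF 9A DF 8B F1 BA 99 A0 E5 8A 98 C3 BD EF A8 B5.

F0 91 BF 9A DF 8B F1 BA 99 A0 E5 8A 98 C3 BD EF A8 B5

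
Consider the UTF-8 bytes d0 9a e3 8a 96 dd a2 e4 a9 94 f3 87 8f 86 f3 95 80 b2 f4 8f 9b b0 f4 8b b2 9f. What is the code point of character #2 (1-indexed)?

U+3296

Offset 0: leading byte 0xD0 = 11010000 → 2-byte char #1 = D0 9A.
Offset 2: leading byte 0xE3 = 11100011 → 3-byte char #2 = E3 8A 96.
Leading byte 0xE3 = 11100011 matches 1110xxxx → 3-byte sequence.
Byte 1: 0xE3 = 11100011, payload 0011 (4 bits).
Byte 2: 0x8A = 10001010 (10xxxxxx ✓), payload 001010.
Byte 3: 0x96 = 10010110 (10xxxxxx ✓), payload 010110.
Concatenate: 0011001010010110 = 0x3296 (16 bits → U+3296).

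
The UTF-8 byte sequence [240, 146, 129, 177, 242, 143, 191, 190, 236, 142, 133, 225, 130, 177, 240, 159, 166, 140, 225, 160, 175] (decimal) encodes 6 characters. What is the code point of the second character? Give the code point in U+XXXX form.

Offset 0: leading byte 0xF0 = 11110000 → 4-byte char #1 = F0 92 81 B1.
Offset 4: leading byte 0xF2 = 11110010 → 4-byte char #2 = F2 8F BF BE.
Leading byte 0xF2 = 11110010 matches 11110xxx → 4-byte sequence.
Byte 1: 0xF2 = 11110010, payload 010 (3 bits).
Byte 2: 0x8F = 10001111 (10xxxxxx ✓), payload 001111.
Byte 3: 0xBF = 10111111 (10xxxxxx ✓), payload 111111.
Byte 4: 0xBE = 10111110 (10xxxxxx ✓), payload 111110.
Concatenate: 010001111111111111110 = 0x8FFFE (21 bits → U+8FFFE).

U+8FFFE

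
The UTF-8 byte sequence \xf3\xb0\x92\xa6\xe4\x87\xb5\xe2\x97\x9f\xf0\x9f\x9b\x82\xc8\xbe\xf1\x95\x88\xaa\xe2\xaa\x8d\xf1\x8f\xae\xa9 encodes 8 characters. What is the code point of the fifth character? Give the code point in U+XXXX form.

Offset 0: leading byte 0xF3 = 11110011 → 4-byte char #1 = F3 B0 92 A6.
Offset 4: leading byte 0xE4 = 11100100 → 3-byte char #2 = E4 87 B5.
Offset 7: leading byte 0xE2 = 11100010 → 3-byte char #3 = E2 97 9F.
Offset 10: leading byte 0xF0 = 11110000 → 4-byte char #4 = F0 9F 9B 82.
Offset 14: leading byte 0xC8 = 11001000 → 2-byte char #5 = C8 BE.
Leading byte 0xC8 = 11001000 matches 110xxxxx → 2-byte sequence.
Byte 1: 0xC8 = 11001000, payload 01000 (5 bits).
Byte 2: 0xBE = 10111110 (10xxxxxx ✓), payload 111110.
Concatenate: 01000111110 = 0x23E (11 bits → U+023E).

U+023E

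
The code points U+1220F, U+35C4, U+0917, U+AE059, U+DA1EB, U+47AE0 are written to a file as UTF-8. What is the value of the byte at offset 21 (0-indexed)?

U+1220F → 4-byte form F0 92 88 8F at offsets 0–3.
U+35C4 → 3-byte form E3 97 84 at offsets 4–6.
U+0917 → 3-byte form E0 A4 97 at offsets 7–9.
U+AE059 → 4-byte form F2 AE 81 99 at offsets 10–13.
U+DA1EB → 4-byte form F3 9A 87 AB at offsets 14–17.
U+47AE0 → 4-byte form F1 87 AB A0 at offsets 18–21.
Offset 21 falls in char 6's range; it's byte 4 of F1 87 AB A0 = 0xA0.

0xA0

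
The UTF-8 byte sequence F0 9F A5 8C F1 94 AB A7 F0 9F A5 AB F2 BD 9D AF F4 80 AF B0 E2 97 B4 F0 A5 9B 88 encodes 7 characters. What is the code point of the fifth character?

U+100BF0

Offset 0: leading byte 0xF0 = 11110000 → 4-byte char #1 = F0 9F A5 8C.
Offset 4: leading byte 0xF1 = 11110001 → 4-byte char #2 = F1 94 AB A7.
Offset 8: leading byte 0xF0 = 11110000 → 4-byte char #3 = F0 9F A5 AB.
Offset 12: leading byte 0xF2 = 11110010 → 4-byte char #4 = F2 BD 9D AF.
Offset 16: leading byte 0xF4 = 11110100 → 4-byte char #5 = F4 80 AF B0.
Leading byte 0xF4 = 11110100 matches 11110xxx → 4-byte sequence.
Byte 1: 0xF4 = 11110100, payload 100 (3 bits).
Byte 2: 0x80 = 10000000 (10xxxxxx ✓), payload 000000.
Byte 3: 0xAF = 10101111 (10xxxxxx ✓), payload 101111.
Byte 4: 0xB0 = 10110000 (10xxxxxx ✓), payload 110000.
Concatenate: 100000000101111110000 = 0x100BF0 (21 bits → U+100BF0).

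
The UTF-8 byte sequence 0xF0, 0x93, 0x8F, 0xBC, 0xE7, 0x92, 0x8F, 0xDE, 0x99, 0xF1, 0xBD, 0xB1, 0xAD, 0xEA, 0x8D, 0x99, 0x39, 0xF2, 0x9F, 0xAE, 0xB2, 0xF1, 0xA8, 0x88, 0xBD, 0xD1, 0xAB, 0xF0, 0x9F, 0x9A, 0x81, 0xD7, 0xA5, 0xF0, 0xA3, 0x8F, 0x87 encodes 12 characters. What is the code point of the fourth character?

Offset 0: leading byte 0xF0 = 11110000 → 4-byte char #1 = F0 93 8F BC.
Offset 4: leading byte 0xE7 = 11100111 → 3-byte char #2 = E7 92 8F.
Offset 7: leading byte 0xDE = 11011110 → 2-byte char #3 = DE 99.
Offset 9: leading byte 0xF1 = 11110001 → 4-byte char #4 = F1 BD B1 AD.
Leading byte 0xF1 = 11110001 matches 11110xxx → 4-byte sequence.
Byte 1: 0xF1 = 11110001, payload 001 (3 bits).
Byte 2: 0xBD = 10111101 (10xxxxxx ✓), payload 111101.
Byte 3: 0xB1 = 10110001 (10xxxxxx ✓), payload 110001.
Byte 4: 0xAD = 10101101 (10xxxxxx ✓), payload 101101.
Concatenate: 001111101110001101101 = 0x7DC6D (21 bits → U+7DC6D).

U+7DC6D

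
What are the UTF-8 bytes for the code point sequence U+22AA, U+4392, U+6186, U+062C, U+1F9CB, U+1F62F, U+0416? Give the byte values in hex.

E2 8A AA E4 8E 92 E6 86 86 D8 AC F0 9F A7 8B F0 9F 98 AF D0 96

U+22AA: 3-byte form → E2 8A AA.
U+4392: 3-byte form → E4 8E 92.
U+6186: 3-byte form → E6 86 86.
U+062C: 2-byte form → D8 AC.
U+1F9CB: 4-byte form → F0 9F A7 8B.
U+1F62F: 4-byte form → F0 9F 98 AF.
U+0416: 2-byte form → D0 96.
Concatenated (21 bytes): E2 8A AA E4 8E 92 E6 86 86 D8 AC F0 9F A7 8B F0 9F 98 AF D0 96.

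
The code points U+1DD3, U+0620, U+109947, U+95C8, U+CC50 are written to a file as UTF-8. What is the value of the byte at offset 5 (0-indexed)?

0xF4

U+1DD3 → 3-byte form E1 B7 93 at offsets 0–2.
U+0620 → 2-byte form D8 A0 at offsets 3–4.
U+109947 → 4-byte form F4 89 A5 87 at offsets 5–8.
Offset 5 falls in char 3's range; it's byte 1 of F4 89 A5 87 = 0xF4.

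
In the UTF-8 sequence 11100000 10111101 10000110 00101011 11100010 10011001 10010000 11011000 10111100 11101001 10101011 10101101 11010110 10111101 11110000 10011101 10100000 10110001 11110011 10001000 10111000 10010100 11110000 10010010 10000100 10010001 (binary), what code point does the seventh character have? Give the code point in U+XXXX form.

U+1D831

Offset 0: leading byte 0xE0 = 11100000 → 3-byte char #1 = E0 BD 86.
Offset 3: leading byte 0x2B = 00101011 → 1-byte char #2 = 2B.
Offset 4: leading byte 0xE2 = 11100010 → 3-byte char #3 = E2 99 90.
Offset 7: leading byte 0xD8 = 11011000 → 2-byte char #4 = D8 BC.
Offset 9: leading byte 0xE9 = 11101001 → 3-byte char #5 = E9 AB AD.
Offset 12: leading byte 0xD6 = 11010110 → 2-byte char #6 = D6 BD.
Offset 14: leading byte 0xF0 = 11110000 → 4-byte char #7 = F0 9D A0 B1.
Leading byte 0xF0 = 11110000 matches 11110xxx → 4-byte sequence.
Byte 1: 0xF0 = 11110000, payload 000 (3 bits).
Byte 2: 0x9D = 10011101 (10xxxxxx ✓), payload 011101.
Byte 3: 0xA0 = 10100000 (10xxxxxx ✓), payload 100000.
Byte 4: 0xB1 = 10110001 (10xxxxxx ✓), payload 110001.
Concatenate: 000011101100000110001 = 0x1D831 (21 bits → U+1D831).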